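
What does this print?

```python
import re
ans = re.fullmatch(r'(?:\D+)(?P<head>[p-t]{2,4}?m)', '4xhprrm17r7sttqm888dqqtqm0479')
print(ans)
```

The pattern matches one or more of a non-digit (non-capturing group); then 2 to 4 of a character in [p-t] (lazy), then the literal 'm' (captured as 'head').
`fullmatch` succeeds only if the pattern covers the string from start to end.
Here there's no way to consume every character, so the call returns None.

None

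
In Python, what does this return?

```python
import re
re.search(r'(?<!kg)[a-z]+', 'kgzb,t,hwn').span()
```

(0, 4)

Because the assertion is negative and zero-width, positions next to the forbidden text are skipped.
Unlike `match`, `search` isn't anchored — it looks for the pattern anywhere in the string.
The match spans [0:4] → 'kgzb'.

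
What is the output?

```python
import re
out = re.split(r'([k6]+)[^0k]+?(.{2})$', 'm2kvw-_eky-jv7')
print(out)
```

Pattern: one or more of one of [k6] (captured); then one or more of any character except [0k] (lazy); then exactly 2 of any character (captured); then anchored at the end.
Matches to split on: at [8:14] → 'ky-jv7'.
The group in the pattern means `split` returns the separators' captures alongside the pieces.

['m2kvw-_e', 'k', 'v7', '']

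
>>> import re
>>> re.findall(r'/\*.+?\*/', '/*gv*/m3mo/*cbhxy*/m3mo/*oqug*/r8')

['/*gv*/', '/*cbhxy*/', '/*oqug*/']

A `+?`/`*?`/`{m,n}?` starts at its minimum and grows only as far as needed for what follows to match.
Matches: at [0:6] → '/*gv*/'; at [10:19] → '/*cbhxy*/'; at [23:31] → '/*oqug*/'.
With no groups in the pattern, `findall` gives back each whole match — 3 here.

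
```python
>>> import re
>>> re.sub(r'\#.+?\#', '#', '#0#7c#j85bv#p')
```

'#7c#p'

A `+?`/`*?`/`{m,n}?` starts at its minimum and grows only as far as needed for what follows to match.
Matches: at [0:3] → '#0#'; at [5:12] → '#j85bv#'.
`sub` substitutes '#' at each match site.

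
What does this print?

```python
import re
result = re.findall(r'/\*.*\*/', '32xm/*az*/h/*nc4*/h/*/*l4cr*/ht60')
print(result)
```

Scanning left to right: at [4:29] → '/*az*/h/*nc4*/h/*/*l4cr*/'.
With no groups in the pattern, `findall` gives back each whole match — 1 here.

['/*az*/h/*nc4*/h/*/*l4cr*/']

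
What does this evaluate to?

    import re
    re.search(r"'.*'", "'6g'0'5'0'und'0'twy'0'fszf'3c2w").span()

(0, 27)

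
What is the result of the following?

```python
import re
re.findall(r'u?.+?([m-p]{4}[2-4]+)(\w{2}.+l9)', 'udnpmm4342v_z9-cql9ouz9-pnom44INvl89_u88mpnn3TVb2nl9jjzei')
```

This matches optionally a literal 'u', then one or more of any character (lazy); then exactly 4 of a character in [m-p], then one or more of a character in [2-4] (captured); then exactly 2 of a word character, then one or more of any character, then the literal 'l9' (captured).
With the lazy modifier that quantifier settles for the fewest repetitions that let the rest of the pattern succeed (the atoms after it are unaffected and can still be greedy).
Walking the string: at [0:52] match 'udnpmm4342v_z9-cql9ouz9-pnom44INvl89_u88mpnn3TVb2nl9', groups = ('npmm4342', 'v_z9-cql9ouz9-pnom44INvl89_u88mpnn3TVb2nl9').
`findall` packs the 2 group values into a tuple for every match.

[('npmm4342', 'v_z9-cql9ouz9-pnom44INvl89_u88mpnn3TVb2nl9')]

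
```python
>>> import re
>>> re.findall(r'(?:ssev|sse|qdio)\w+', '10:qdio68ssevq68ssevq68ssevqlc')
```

['qdio68ssevq68ssevq68ssevqlc']

Matches: at [3:30] → 'qdio68ssevq68ssevq68ssevqlc'.
Since nothing is captured, `findall` lists the 1 matched substring directly.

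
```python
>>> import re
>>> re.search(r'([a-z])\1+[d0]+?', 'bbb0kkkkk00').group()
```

'bbb0'

A backreference is literal: `\1` must see the identical characters the first group matched.
`search` walks the string left to right and returns the first match it finds.
The match spans [0:4] → 'bbb0'.
Captured: group 1 = 'b'.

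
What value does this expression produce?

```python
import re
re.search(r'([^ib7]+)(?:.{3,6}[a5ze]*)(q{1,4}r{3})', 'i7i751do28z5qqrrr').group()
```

'51do28z5qqrrr'

The pattern matches one or more of any character except [ib7] (captured); then 3 to 6 of any character, then zero or more of one of [a5ze] (non-capturing group); then 1 to 4 of a literal 'q', then exactly 3 of a literal 'r' (captured).
`search` walks the string left to right and returns the first match it finds.
The match spans [4:17] → '51do28z5qqrrr'.
Captured: group 1 = '51do28', group 2 = 'qrrr'.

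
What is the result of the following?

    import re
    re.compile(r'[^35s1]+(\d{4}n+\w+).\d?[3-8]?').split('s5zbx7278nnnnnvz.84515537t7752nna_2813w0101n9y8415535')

Pattern: one or more of any character except [35s1]; then exactly 4 of a digit, then one or more of the literal 'n', then one or more of a word character (captured); then any character, then optionally a digit, then optionally a character in [3-8].
Matches to split on: at [2:19] → 'zbx7278nnnnnvz.84'; at [24:53] → '7t7752nna_2813w0101n9y8415535'.
With a capturing group present, the delimiter's captured portion is kept in the result list.

['s5', '7278nnnnnvz', '51553', '7752nna_2813w0101n9y841553', '']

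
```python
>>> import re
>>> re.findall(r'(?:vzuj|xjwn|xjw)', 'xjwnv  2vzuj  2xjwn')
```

['xjwn', 'vzuj', 'xjwn']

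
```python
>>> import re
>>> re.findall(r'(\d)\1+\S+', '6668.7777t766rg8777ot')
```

['6']

The backreference `\1` re-matches whatever the first group consumed, character for character.
Scanning left to right: at [0:21] match '6668.7777t766rg8777ot', group 1 = '6'.
`findall` collects group 1 from the one match (1 total).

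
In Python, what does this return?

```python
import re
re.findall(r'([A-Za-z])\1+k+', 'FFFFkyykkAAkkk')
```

['F', 'y', 'A']

`\1` is not a pattern — it's the concrete string captured by group 1, re-applied verbatim.
Scanning left to right: at [0:5] match 'FFFFk', group 1 = 'F'; at [5:9] match 'yykk', group 1 = 'y'; at [9:14] match 'AAkkk', group 1 = 'A'.
`findall` collects group 1 from each match (3 total).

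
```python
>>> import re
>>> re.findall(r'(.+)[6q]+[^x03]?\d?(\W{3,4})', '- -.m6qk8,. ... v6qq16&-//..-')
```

[('- -.m6qk8,. ... v6qq1', '-//.')]

Pattern: one or more of any character (captured); then one or more of one of [6q], then optionally any character except [x03], then optionally a digit; then 3 to 4 of a non-word character (captured).
Scanning left to right: at [0:27] match '- -.m6qk8,. ... v6qq16&-//.', groups = ('- -.m6qk8,. ... v6qq1', '-//.').
With 2 capturing groups, `findall` returns a 2-tuple per match.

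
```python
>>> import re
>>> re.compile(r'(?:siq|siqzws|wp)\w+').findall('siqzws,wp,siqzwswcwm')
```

No capturing groups, so `findall` returns the 2 full match strings.

['siqzws', 'siqzwswcwm']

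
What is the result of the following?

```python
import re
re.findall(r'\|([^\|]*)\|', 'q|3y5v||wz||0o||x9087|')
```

['3y5v', 'wz', '0o', 'x9087']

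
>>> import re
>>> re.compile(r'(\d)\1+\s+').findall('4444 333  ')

['4', '3']

`\1` has to match the exact text group 1 already captured.
Matches: at [0:5] match '4444 ', group 1 = '4'; at [5:10] match '333  ', group 1 = '3'.
With a single group, `findall` returns only what that group captured — 2 items.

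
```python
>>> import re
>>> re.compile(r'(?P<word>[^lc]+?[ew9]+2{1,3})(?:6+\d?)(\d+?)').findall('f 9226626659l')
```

Pattern: one or more of any character except [lc] (lazy), then one or more of one of [ew9], then 1 to 3 of the literal '2' (captured as 'word'); then one or more of the literal '6', then optionally a digit (non-capturing group); then one or more of a digit (lazy) (captured).
Lazy quantifiers expand one character at a time until the remainder of the pattern can match.
Walking the string: at [0:9] match 'f 9226626', groups = ('f 922', '6').
`findall` packs the 2 group values into a tuple for every match.

[('f 922', '6')]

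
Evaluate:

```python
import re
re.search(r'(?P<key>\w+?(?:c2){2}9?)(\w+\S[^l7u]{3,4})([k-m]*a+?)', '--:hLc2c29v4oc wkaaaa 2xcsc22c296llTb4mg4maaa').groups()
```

The match spans [3:19] → 'hLc2c29v4oc wkaa'.
Captured: group 1 = 'hLc2c29', group 2 = 'v4oc wka', group 3 = 'a'.

('hLc2c29', 'v4oc wka', 'a')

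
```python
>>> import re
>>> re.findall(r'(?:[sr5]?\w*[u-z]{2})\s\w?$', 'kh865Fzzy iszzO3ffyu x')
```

['iszzO3ffyu x']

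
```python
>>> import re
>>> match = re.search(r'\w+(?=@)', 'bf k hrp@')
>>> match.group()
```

The lookaround is zero-width — it requires the adjacent text to match without consuming it, so the asserted text isn't part of the match.
The match spans [5:8] → 'hrp'.

'hrp'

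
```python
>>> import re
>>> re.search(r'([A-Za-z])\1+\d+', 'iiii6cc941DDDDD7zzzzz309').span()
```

`\1` is not a pattern — it's the concrete string captured by group 1, re-applied verbatim.
Unlike `match`, `search` isn't anchored — it looks for the pattern anywhere in the string.
The match spans [0:5] → 'iiii6'.
Captured: group 1 = 'i'.

(0, 5)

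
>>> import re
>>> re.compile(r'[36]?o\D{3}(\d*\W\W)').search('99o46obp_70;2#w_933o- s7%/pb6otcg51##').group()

The pattern matches optionally one of [36], then the literal 'o', then exactly 3 of a non-digit; then zero or more of a digit, then a non-word character, then a non-word character (captured).
`search` walks the string left to right and returns the first match it finds.
The match spans [18:26] → '3o- s7%/'.
Captured: group 1 = '7%/'.

'3o- s7%/'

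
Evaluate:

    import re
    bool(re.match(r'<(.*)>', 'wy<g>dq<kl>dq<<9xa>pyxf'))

False

With `match`, the pattern is implicitly anchored at the beginning.
Here position 0 doesn't satisfy it, so the call returns None, and `bool(None)` is False.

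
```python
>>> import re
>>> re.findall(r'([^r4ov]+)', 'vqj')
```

['qj']

The pattern matches one or more of any character except [r4ov] (captured).
Matches: at [1:3] match 'qj', group 1 = 'qj'.
Because there's exactly one group, `findall` drops the full match and keeps group 1 from the one hit.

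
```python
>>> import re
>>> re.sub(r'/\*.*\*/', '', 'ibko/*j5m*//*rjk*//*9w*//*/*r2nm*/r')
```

'ibkor'

Matches: at [4:34] → '/*j5m*//*rjk*//*9w*//*/*r2nm*/'.
Each match is replaced by ''.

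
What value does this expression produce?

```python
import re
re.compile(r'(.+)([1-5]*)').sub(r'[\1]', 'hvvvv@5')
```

'[hvvvv@5]'

Pattern: one or more of any character (captured); then zero or more of a character in [1-5] (captured).
Each match is replaced using the text its own group 1 captured.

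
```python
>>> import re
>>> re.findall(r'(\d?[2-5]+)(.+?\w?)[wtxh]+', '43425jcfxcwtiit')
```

[('43425', 'jcf')]

Pattern: optionally a digit, then one or more of a character in [2-5] (captured); then one or more of any character (lazy), then optionally a word character (captured); then one or more of one of [wtxh].
Matches: at [0:9] match '43425jcfx', groups = ('43425', 'jcf').
2 groups means the one result is a tuple of 2 captured strings — 1 here.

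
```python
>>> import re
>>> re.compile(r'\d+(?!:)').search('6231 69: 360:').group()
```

'6231'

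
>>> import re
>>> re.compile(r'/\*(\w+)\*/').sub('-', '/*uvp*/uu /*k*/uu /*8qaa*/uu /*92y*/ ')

'-uu -uu -uu - '

Matches: at [0:7] → '/*uvp*/'; at [10:15] → '/*k*/'; at [18:26] → '/*8qaa*/'; at [29:36] → '/*92y*/'.
`sub` substitutes '-' at each match site.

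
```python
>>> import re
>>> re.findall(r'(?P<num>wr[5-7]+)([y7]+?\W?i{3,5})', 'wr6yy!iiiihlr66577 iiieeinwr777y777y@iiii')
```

[('wr6', 'yy!iiii'), ('wr777', 'y777y@iiii')]

Pattern: the literal 'wr', then one or more of a character in [5-7] (captured as 'num'); then one or more of one of [y7] (lazy), then optionally a non-word character, then 3 to 5 of a literal 'i' (captured).
Scanning left to right: at [0:10] match 'wr6yy!iiii', groups = ('wr6', 'yy!iiii'); at [26:41] match 'wr777y777y@iiii', groups = ('wr777', 'y777y@iiii').
`findall` packs the 2 group values into a tuple for every match.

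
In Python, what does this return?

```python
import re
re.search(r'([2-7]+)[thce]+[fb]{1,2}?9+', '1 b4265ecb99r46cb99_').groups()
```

('4265',)

This matches one or more of a character in [2-7] (captured); then one or more of one of [thce]; then 1 to 2 of one of [fb] (lazy), then one or more of a literal '9'.
Unlike `match`, `search` isn't anchored — it looks for the pattern anywhere in the string.
The match spans [3:12] → '4265ecb99'.
Captured: group 1 = '4265'.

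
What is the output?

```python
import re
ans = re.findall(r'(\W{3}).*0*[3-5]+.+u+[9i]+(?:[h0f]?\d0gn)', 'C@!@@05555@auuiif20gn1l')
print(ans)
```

One capturing group, so `findall` returns just the captured substring from the one match — 1 in all.

['@!@']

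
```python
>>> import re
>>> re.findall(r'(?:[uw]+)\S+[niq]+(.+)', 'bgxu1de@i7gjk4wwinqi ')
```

[' ']

The pattern matches one or more of one of [uw] (non-capturing group); then one or more of a non-whitespace character, then one or more of one of [niq]; then one or more of any character (captured).
Matches: at [3:21] match 'u1de@i7gjk4wwinqi ', group 1 = ' '.
Because there's exactly one group, `findall` drops the full match and keeps group 1 from the one hit.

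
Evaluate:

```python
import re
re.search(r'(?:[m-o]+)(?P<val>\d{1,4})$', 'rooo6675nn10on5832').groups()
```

('5832',)

This matches one or more of a character in [m-o] (non-capturing group); then 1 to 4 of a digit (captured as 'val'); then anchored at the end.
`re.search` tries every starting position until one works.
The match spans [12:18] → 'on5832'.
Captured: group 1 = '5832'.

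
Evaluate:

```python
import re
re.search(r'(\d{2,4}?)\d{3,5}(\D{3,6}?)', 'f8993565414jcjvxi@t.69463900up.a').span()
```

This matches 2 to 4 of a digit (lazy) (captured); then 3 to 5 of a digit; then 3 to 6 of a non-digit (lazy) (captured).
The match spans [2:14] → '993565414jcj'.

(2, 14)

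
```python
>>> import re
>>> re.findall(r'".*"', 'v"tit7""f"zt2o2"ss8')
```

['"tit7""f"zt2o2"']

Matches: at [1:16] → '"tit7""f"zt2o2"'.
Since nothing is captured, `findall` lists the 1 matched substring directly.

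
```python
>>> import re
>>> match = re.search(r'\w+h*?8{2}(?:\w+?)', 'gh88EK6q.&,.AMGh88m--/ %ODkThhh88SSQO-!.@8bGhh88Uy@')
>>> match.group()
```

'gh88E'

The pattern matches one or more of a word character, then zero or more of the literal 'h' (lazy), then exactly 2 of a literal '8'; then one or more of a word character (lazy) (non-capturing group).
The `?` after the quantifier makes it lazy — it takes as little as possible before letting the rest of the pattern try.
Unlike `match`, `search` isn't anchored — it looks for the pattern anywhere in the string.
The match spans [0:5] → 'gh88E'.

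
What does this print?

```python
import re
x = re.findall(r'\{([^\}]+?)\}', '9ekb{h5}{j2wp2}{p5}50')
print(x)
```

['h5', 'j2wp2', 'p5']

`findall` collects group 1 from each match (3 total).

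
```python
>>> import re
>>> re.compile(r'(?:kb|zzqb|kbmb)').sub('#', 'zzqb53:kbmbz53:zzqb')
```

`|` is ordered: at each position the engine commits to the first alternative that works.
Matches: at [0:4] → 'zzqb'; at [7:9] → 'kb'; at [15:19] → 'zzqb'.
`sub` substitutes '#' at each match site.

'#53:#mbz53:#'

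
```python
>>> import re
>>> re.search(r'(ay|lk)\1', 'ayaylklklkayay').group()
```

A backreference is literal: `\1` must see the identical characters the first group matched.
The match spans [0:4] → 'ayay'.

'ayay'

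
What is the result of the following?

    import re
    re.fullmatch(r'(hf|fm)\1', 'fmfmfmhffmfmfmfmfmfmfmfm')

A backreference is literal: `\1` must see the identical characters the first group matched.
`re.fullmatch` requires the pattern to consume the entire string.
Here the pattern can't cover the whole string, so the call returns None.

None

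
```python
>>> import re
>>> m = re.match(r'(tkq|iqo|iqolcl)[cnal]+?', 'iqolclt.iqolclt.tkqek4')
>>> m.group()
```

'iqol'

`re.match` won't scan ahead — the pattern has to work from the very first character.
The match spans [0:4] → 'iqol'.
Captured: group 1 = 'iqo'.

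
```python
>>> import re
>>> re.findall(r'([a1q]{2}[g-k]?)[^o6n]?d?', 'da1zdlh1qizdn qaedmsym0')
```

['a1', '1qi', 'qa']

Pattern: exactly 2 of one of [a1q], then optionally a character in [g-k] (captured); then optionally any character except [o6n], then optionally a literal 'd'.
Walking the string: at [1:5] match 'a1zd', group 1 = 'a1'; at [7:12] match '1qizd', group 1 = '1qi'; at [14:18] match 'qaed', group 1 = 'qa'.
Because there's exactly one group, `findall` drops the full match and keeps group 1 from each hit.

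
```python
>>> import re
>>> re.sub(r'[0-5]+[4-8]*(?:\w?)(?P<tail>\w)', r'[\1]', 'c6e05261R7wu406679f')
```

'c6e[R]7wu[f]'

The replacement refers to a captured group, so each match is rewritten using its own captured text.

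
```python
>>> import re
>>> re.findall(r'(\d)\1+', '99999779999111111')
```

['9', '7', '9', '1']

A backreference is literal: `\1` must see the identical characters the first group matched.
Scanning left to right: at [0:5] match '99999', group 1 = '9'; at [5:7] match '77', group 1 = '7'; at [7:11] match '9999', group 1 = '9'; at [11:17] match '111111', group 1 = '1'.
`findall` collects group 1 from each match (4 total).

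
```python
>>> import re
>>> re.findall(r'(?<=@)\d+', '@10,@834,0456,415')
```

['10', '834']

Because the assertion is zero-width, the text it checks is not consumed and won't appear in the result.
No capturing groups, so `findall` returns the 2 full match strings.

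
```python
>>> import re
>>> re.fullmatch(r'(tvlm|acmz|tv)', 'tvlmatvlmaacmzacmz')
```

`fullmatch` succeeds only if the pattern covers the string from start to end.
Here there's no way to consume every character, so the call returns None.

None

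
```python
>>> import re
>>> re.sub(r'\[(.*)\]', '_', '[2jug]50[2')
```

'_50[2'

Each match is replaced by '_'.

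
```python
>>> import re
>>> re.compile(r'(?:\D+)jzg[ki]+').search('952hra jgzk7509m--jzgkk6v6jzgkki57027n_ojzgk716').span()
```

(15, 23)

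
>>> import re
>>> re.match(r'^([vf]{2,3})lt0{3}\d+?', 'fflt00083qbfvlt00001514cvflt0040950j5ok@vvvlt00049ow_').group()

The pattern matches anchored at the start of the string; then 2 to 3 of one of [vf] (captured); then the literal 'lt', then exactly 3 of the literal '0', then one or more of a digit (lazy).
Because the quantifier is non-greedy, it stops expanding at the earliest point where the rest of the pattern can succeed.
`re.match` only tries the pattern at the start of the string.
The match spans [0:8] → 'fflt0008'.
Captured: group 1 = 'ff'.

'fflt0008'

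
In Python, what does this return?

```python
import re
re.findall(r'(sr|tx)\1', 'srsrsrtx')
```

After group 1 captures some text, `\1` only succeeds where that same text appears again.
One capturing group, so `findall` returns just the captured substring from the one match — 1 in all.

['sr']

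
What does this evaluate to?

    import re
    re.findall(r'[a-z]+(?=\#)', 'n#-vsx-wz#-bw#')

['n', 'wz', 'bw']

Lookahead/lookbehind check context without consuming it, so the matched span excludes the asserted characters.
Matches: at [0:1] → 'n'; at [7:9] → 'wz'; at [11:13] → 'bw'.
Since nothing is captured, `findall` lists the 3 matched substrings directly.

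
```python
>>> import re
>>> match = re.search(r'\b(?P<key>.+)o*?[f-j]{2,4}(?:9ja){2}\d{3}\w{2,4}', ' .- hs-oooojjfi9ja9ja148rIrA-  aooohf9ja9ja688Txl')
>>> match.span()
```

(4, 49)

Pattern: a word boundary (`\b`, zero-width); then one or more of any character (captured as 'key'); then zero or more of the literal 'o' (lazy), then 2 to 4 of a character in [f-j], then the literal '9ja' repeated 2 times; then exactly 3 of a digit, then 2 to 4 of a word character.
The match spans [4:49] → 'hs-oooojjfi9ja9ja148rIrA-  aooohf9ja9ja688Txl'.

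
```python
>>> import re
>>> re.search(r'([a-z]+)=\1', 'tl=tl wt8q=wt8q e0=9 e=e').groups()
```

After group 1 captures some text, `\1` only succeeds where that same text appears again.
Unlike `match`, `search` isn't anchored — it looks for the pattern anywhere in the string.
The match spans [0:5] → 'tl=tl'.
Captured: group 1 = 'tl'.

('tl',)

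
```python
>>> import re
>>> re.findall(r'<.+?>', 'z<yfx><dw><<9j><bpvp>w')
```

With the lazy modifier that quantifier settles for the fewest repetitions that let the rest of the pattern succeed (the atoms after it are unaffected and can still be greedy).
Matches: at [1:6] → '<yfx>'; at [6:10] → '<dw>'; at [10:15] → '<<9j>'; at [15:21] → '<bpvp>'.
Since nothing is captured, `findall` lists the 4 matched substrings directly.

['<yfx>', '<dw>', '<<9j>', '<bpvp>']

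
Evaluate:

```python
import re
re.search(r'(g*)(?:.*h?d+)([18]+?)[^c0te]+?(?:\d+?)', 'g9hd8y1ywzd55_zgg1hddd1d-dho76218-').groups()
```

('g', '1')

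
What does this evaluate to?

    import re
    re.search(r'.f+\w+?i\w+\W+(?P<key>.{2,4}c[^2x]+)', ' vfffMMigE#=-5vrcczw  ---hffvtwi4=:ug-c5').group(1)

The pattern matches any character, then one or more of a literal 'f', then one or more of a word character (lazy); then a literal 'i', then one or more of a word character, then one or more of a non-word character; then 2 to 4 of any character, then a literal 'c', then one or more of any character except [2x] (captured as 'key').
Unlike `match`, `search` isn't anchored — it looks for the pattern anywhere in the string.
The match spans [1:40] → 'vfffMMigE#=-5vrcczw  ---hffvtwi4=:ug-c5'.
Captured: group 1 = '5vrcczw  ---hffvtwi4=:ug-c5'.

'5vrcczw  ---hffvtwi4=:ug-c5'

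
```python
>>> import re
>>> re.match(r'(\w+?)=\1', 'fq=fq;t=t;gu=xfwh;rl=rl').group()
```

`re.match` only tries the pattern at the start of the string.
The match spans [0:5] → 'fq=fq'.

'fq=fq'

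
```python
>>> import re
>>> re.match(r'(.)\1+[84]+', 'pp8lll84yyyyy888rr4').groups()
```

('p',)

The match spans [0:3] → 'pp8'.
Captured: group 1 = 'p'.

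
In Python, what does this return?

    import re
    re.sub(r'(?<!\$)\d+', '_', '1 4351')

The negative lookaround is zero-width — it rules out positions where the adjacent text would match, without consuming anything.
Matches: at [0:1] → '1'; at [2:6] → '4351'.
`sub` substitutes '_' at each match site.

'_ _'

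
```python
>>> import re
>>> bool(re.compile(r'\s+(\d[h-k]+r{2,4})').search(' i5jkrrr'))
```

This matches one or more of whitespace; then a digit, then one or more of a character in [h-k], then 2 to 4 of the literal 'r' (captured).
`re.search` tries every starting position until one works.
Here nothing in the string fits, so the call returns None, and `bool(None)` is False.

False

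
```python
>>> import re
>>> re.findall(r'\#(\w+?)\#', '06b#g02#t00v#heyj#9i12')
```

['g02', 'heyj']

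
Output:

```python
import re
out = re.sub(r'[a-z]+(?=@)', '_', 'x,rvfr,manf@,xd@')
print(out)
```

x,rvfr,_@,_@

The positive lookaround only admits positions where the adjacent text matches; those characters stay outside the span.
Matches: at [7:11] → 'manf'; at [13:15] → 'xd'.
Each match is replaced by '_'.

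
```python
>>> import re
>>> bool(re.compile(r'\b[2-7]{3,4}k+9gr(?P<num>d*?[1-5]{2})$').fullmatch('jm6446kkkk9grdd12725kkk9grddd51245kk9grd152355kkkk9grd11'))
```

`re.fullmatch` requires the pattern to consume the entire string.
Here the pattern can't cover the whole string, so the call returns None, and `bool(None)` is False.

False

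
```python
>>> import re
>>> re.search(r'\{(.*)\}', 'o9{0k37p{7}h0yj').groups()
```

('0k37p{7',)

`re.search` tries every starting position until one works.
The match spans [2:11] → '{0k37p{7}'.
Captured: group 1 = '0k37p{7'.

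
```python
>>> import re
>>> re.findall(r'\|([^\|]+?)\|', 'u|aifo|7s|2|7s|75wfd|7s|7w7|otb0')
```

Walking the string: at [1:7] match '|aifo|', group 1 = 'aifo'; at [9:12] match '|2|', group 1 = '2'; at [14:21] match '|75wfd|', group 1 = '75wfd'; at [23:28] match '|7w7|', group 1 = '7w7'.
`findall` collects group 1 from each match (4 total).

['aifo', '2', '75wfd', '7w7']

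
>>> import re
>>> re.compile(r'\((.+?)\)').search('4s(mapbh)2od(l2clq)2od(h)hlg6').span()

(2, 9)

`re.search` scans for the first position where the pattern succeeds.
The match spans [2:9] → '(mapbh)'.
Captured: group 1 = 'mapbh'.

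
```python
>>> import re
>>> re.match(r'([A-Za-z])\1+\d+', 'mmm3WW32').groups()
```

('m',)

The backreference `\1` re-matches whatever the first group consumed, character for character.
`match` is anchored at position 0; if the pattern doesn't fit there, it returns None.
The match spans [0:4] → 'mmm3'.
Captured: group 1 = 'm'.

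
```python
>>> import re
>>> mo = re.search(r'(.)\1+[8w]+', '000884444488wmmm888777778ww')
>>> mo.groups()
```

('0',)

The backreference `\1` re-matches whatever the first group consumed, character for character.
Unlike `match`, `search` isn't anchored — it looks for the pattern anywhere in the string.
The match spans [0:5] → '00088'.
Captured: group 1 = '0'.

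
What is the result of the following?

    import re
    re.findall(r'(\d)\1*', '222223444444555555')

['2', '3', '4', '5']

`\1` is not a pattern — it's the concrete string captured by group 1, re-applied verbatim.
With a single group, `findall` returns only what that group captured — 4 items.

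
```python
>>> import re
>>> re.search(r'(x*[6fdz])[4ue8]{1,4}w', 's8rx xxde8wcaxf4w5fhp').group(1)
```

Pattern: zero or more of a literal 'x', then one of [6fdz] (captured); then 1 to 4 of one of [4ue8], then a literal 'w'.
Unlike `match`, `search` isn't anchored — it looks for the pattern anywhere in the string.
The match spans [5:11] → 'xxde8w'.
Captured: group 1 = 'xxd'.

'xxd'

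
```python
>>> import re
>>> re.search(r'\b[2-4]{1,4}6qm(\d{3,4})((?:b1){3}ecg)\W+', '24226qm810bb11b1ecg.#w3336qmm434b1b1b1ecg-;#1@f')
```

None

The pattern matches a word boundary (`\b`, zero-width); then 1 to 4 of a character in [2-4], then the literal '6qm'; then 3 to 4 of a digit (captured); then the literal 'b1' repeated 3 times, then the literal 'ecg' (captured); then one or more of a non-word character.
`re.search` tries every starting position until one works.
Here nothing in the string fits, so the call returns None.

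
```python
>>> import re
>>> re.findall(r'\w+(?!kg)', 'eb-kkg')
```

The negative lookahead/lookbehind blocks any match where the forbidden context is present.
Matches: at [0:2] → 'eb'; at [3:6] → 'kkg'.
With no groups in the pattern, `findall` gives back each whole match — 2 here.

['eb', 'kkg']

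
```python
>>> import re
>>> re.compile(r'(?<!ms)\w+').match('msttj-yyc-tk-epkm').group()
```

Because the assertion is negative and zero-width, positions next to the forbidden text are skipped.
`match` is anchored at position 0; if the pattern doesn't fit there, it returns None.
The match spans [0:5] → 'msttj'.

'msttj'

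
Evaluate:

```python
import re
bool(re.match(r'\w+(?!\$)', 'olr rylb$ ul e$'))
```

`(?!…)`/`(?<!…)` only lets a position through if the neighbouring text does NOT match; no characters are consumed.
`re.match` won't scan ahead — the pattern has to work from the very first character.
The match spans [0:3] → 'olr'.

True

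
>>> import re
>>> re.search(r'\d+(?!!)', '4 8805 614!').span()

The negative lookahead/lookbehind blocks any match where the forbidden context is present.
`re.search` scans for the first position where the pattern succeeds.
The match spans [0:1] → '4'.

(0, 1)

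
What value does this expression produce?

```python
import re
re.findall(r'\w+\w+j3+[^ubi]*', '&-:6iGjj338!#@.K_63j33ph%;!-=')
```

This matches one or more of a word character, then one or more of a word character; then the literal 'j', then one or more of the literal '3', then zero or more of any character except [ubi].
Walking the string: at [3:29] → '6iGjj338!#@.K_63j33ph%;!-='.
With no groups in the pattern, `findall` gives back each whole match — 1 here.

['6iGjj338!#@.K_63j33ph%;!-=']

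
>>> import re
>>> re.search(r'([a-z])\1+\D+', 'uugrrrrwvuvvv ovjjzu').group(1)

The match spans [0:20] → 'uugrrrrwvuvvv ovjjzu'.
Captured: group 1 = 'u'.

'u'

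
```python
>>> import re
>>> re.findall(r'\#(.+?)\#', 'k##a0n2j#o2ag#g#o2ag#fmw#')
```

['#a0n2j', 'g', 'fmw']

The `?` after the quantifier makes it lazy — it takes as little as possible before letting the rest of the pattern try.
`findall` collects group 1 from each match (3 total).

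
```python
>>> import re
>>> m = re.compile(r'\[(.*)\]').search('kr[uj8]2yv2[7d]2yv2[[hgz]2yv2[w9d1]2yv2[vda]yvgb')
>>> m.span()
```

(2, 44)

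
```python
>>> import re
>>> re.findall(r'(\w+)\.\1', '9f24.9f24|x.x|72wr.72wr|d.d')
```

['9f24', 'x', '72wr', 'd']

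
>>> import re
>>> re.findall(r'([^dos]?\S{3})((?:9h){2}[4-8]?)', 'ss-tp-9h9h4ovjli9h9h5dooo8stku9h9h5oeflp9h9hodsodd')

[('-tp-', '9h9h4'), ('vjli', '9h9h5'), ('tku', '9h9h5'), ('eflp', '9h9h')]

This matches optionally any character except [dos], then exactly 3 of a non-whitespace character (captured); then the literal '9h' repeated 2 times, then optionally a character in [4-8] (captured).
2 groups means each result is a tuple of 2 captured strings — 4 here.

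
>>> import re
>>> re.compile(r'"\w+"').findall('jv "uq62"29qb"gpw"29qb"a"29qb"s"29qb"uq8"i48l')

['"uq62"', '"gpw"', '"a"', '"s"', '"uq8"']

Walking the string: at [3:9] → '"uq62"'; at [13:18] → '"gpw"'; at [22:25] → '"a"'; at [29:32] → '"s"'; at [36:41] → '"uq8"'.
With no groups in the pattern, `findall` gives back each whole match — 5 here.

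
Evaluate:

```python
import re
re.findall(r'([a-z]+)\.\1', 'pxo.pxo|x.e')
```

['pxo']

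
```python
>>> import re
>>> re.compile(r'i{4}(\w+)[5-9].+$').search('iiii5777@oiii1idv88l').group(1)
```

The match spans [0:20] → 'iiii5777@oiii1idv88l'.
Captured: group 1 = '577'.

'577'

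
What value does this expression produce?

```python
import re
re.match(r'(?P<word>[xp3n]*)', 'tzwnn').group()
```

''

`re.match` won't scan ahead — the pattern has to work from the very first character.
The match spans [0:0] → ''.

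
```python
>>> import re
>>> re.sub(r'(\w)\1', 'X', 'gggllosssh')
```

'XgXoXsh'

`\1` is not a pattern — it's the concrete string captured by group 1, re-applied verbatim.
Every occurrence is swapped for 'X'.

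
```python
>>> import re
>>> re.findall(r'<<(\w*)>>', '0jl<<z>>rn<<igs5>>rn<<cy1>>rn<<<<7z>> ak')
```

Walking the string: at [3:8] match '<<z>>', group 1 = 'z'; at [10:18] match '<<igs5>>', group 1 = 'igs5'; at [20:27] match '<<cy1>>', group 1 = 'cy1'; at [31:37] match '<<7z>>', group 1 = '7z'.
One capturing group, so `findall` returns just the captured substring from each match — 4 in all.

['z', 'igs5', 'cy1', '7z']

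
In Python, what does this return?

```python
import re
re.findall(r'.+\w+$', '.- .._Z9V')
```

['.- .._Z9V']

This matches one or more of any character; then one or more of a word character; then anchored at the end.
Scanning left to right: at [0:9] → '.- .._Z9V'.
With no groups in the pattern, `findall` gives back each whole match — 1 here.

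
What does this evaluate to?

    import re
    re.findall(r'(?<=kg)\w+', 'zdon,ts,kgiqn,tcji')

The positive lookaround only admits positions where the adjacent text matches; those characters stay outside the span.
Matches: at [10:13] → 'iqn'.
`findall` yields the raw match text (1 of them) because the pattern has no groups.

['iqn']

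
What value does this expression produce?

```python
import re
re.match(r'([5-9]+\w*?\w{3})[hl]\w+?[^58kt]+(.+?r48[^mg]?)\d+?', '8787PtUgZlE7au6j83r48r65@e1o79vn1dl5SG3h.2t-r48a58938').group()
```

'8787PtUgZlE7au6j83r48r6'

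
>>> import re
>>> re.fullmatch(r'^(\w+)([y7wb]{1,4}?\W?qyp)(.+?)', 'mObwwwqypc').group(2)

'wqyp'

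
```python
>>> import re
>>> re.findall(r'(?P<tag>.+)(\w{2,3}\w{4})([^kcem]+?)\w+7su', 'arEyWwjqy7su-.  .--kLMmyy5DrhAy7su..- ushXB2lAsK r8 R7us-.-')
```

`findall` packs the 3 group values into a tuple for every match.

[('arEyWwjqy7su-.  .--kLMm', 'yy5Drh', 'A')]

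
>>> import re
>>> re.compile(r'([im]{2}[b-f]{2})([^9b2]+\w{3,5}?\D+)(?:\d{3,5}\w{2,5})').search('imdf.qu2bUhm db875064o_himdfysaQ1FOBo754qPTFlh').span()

Pattern: exactly 2 of one of [im], then exactly 2 of a character in [b-f] (captured); then one or more of any character except [9b2], then 3 to 5 of a word character (lazy), then one or more of a non-digit (captured); then 3 to 5 of a digit, then 2 to 5 of a word character (non-capturing group).
`re.search` scans for the first position where the pattern succeeds.
The match spans [0:25] → 'imdf.qu2bUhm db875064o_hi'.
Captured: group 1 = 'imdf', group 2 = '.qu2bUhm db'.

(0, 25)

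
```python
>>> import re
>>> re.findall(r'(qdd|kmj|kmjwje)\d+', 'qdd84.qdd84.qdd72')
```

['qdd', 'qdd', 'qdd']

One capturing group, so `findall` returns just the captured substring from each match — 3 in all.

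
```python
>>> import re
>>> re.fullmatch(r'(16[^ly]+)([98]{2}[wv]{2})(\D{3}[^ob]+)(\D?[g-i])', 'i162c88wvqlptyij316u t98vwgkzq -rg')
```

The pattern matches the literal '16', then one or more of any character except [ly] (captured); then exactly 2 of one of [98], then exactly 2 of one of [wv] (captured); then exactly 3 of a non-digit, then one or more of any character except [ob] (captured); then optionally a non-digit, then a character in [g-i] (captured).
`re.fullmatch` is like wrapping the pattern in `^…$` (in single-line mode).
Here there's no way to consume every character, so the call returns None.

None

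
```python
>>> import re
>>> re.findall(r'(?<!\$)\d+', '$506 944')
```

['06', '944']

Because the assertion is negative and zero-width, positions next to the forbidden text are skipped.
Scanning left to right: at [2:4] → '06'; at [5:8] → '944'.
`findall` yields the raw match text (2 of them) because the pattern has no groups.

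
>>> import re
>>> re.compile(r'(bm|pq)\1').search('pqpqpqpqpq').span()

The backreference `\1` re-matches whatever the first group consumed, character for character.
The match spans [0:4] → 'pqpq'.

(0, 4)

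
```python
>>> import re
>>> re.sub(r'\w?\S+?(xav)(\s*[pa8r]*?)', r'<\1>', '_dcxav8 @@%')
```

'<xav>8 @@%'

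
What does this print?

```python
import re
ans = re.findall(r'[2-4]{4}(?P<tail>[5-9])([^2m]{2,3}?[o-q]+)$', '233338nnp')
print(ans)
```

This matches exactly 4 of a character in [2-4]; then a character in [5-9] (captured as 'tail'); then 2 to 3 of any character except [2m] (lazy), then one or more of a character in [o-q] (captured); then anchored at the end.
Scanning left to right: at [1:9] match '33338nnp', groups = ('8', 'nnp').
Multiple groups make `findall` return tuples — one 2-tuple for the one match.

[('8', 'nnp')]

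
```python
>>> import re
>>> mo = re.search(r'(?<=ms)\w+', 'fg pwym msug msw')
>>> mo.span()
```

(10, 12)

Because the assertion is zero-width, the text it checks is not consumed and won't appear in the result.
The match spans [10:12] → 'ug'.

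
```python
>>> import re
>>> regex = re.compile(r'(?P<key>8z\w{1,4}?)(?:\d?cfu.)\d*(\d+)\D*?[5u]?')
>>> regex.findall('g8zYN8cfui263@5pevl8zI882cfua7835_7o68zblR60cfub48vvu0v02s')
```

[('8zYN', '3'), ('8zI88', '5'), ('8zblR6', '8')]

The pattern matches the literal '8z', then 1 to 4 of a word character (lazy) (captured as 'key'); then optionally a digit, then the literal 'cfu', then any character (non-capturing group); then zero or more of a digit; then one or more of a digit (captured); then zero or more of a non-digit (lazy), then optionally one of [5u].
Lazy quantifiers expand one character at a time until the remainder of the pattern can match.
Matches: at [1:13] match '8zYN8cfui263', groups = ('8zYN', '3'); at [19:33] match '8zI882cfua7835', groups = ('8zI88', '5'); at [37:50] match '8zblR60cfub48', groups = ('8zblR6', '8').
Multiple groups make `findall` return tuples — one 2-tuple for each match.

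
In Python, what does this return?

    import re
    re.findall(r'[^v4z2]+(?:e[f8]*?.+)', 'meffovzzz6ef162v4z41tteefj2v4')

Pattern: one or more of any character except [v4z2]; then the literal 'e', then zero or more of one of [f8] (lazy), then one or more of any character (non-capturing group).
With no groups in the pattern, `findall` gives back each whole match — 1 here.

['meffovzzz6ef162v4z41tteefj2v4']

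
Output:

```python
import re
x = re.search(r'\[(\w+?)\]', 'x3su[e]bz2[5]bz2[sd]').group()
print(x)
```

Unlike `match`, `search` isn't anchored — it looks for the pattern anywhere in the string.
The match spans [4:7] → '[e]'.
Captured: group 1 = 'e'.

[e]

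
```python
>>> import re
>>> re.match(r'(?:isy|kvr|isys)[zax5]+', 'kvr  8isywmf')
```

None

`re.match` won't scan ahead — the pattern has to work from the very first character.
Here the string doesn't start with a match, so the call returns None.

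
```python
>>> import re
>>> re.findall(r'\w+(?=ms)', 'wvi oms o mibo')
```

['o']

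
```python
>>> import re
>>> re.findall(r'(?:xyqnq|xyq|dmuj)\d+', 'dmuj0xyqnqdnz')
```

With no groups in the pattern, `findall` gives back each whole match — 1 here.

['dmuj0']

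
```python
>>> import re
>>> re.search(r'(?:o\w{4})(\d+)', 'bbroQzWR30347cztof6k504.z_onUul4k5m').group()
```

The pattern matches a literal 'o', then exactly 4 of a word character (non-capturing group); then one or more of a digit (captured).
`search` walks the string left to right and returns the first match it finds.
The match spans [3:13] → 'oQzWR30347'.
Captured: group 1 = '30347'.

'oQzWR30347'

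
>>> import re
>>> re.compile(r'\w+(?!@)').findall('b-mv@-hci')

The negative lookaround is zero-width — it rules out positions where the adjacent text would match, without consuming anything.
Scanning left to right: at [0:1] → 'b'; at [2:3] → 'm'; at [6:9] → 'hci'.
With no groups in the pattern, `findall` gives back each whole match — 3 here.

['b', 'm', 'hci']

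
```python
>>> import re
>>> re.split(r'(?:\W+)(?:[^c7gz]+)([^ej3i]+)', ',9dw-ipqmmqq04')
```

['', '4', '']

`re.split` interleaves the captured-group text with the surrounding fragments.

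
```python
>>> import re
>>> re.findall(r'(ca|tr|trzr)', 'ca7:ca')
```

Scanning left to right: at [0:2] match 'ca', group 1 = 'ca'; at [4:6] match 'ca', group 1 = 'ca'.
Because there's exactly one group, `findall` drops the full match and keeps group 1 from each hit.

['ca', 'ca']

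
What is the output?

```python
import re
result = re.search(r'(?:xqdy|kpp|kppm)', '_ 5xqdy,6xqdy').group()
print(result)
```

xqdy

Unlike `match`, `search` isn't anchored — it looks for the pattern anywhere in the string.
The match spans [3:7] → 'xqdy'.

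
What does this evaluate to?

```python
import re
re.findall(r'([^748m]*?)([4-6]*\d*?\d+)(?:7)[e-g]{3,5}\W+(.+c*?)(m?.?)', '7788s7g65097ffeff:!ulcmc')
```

Pattern: zero or more of any character except [748m] (lazy) (captured); then zero or more of a character in [4-6], then zero or more of a digit (lazy), then one or more of a digit (captured); then a literal '7' (non-capturing group); then 3 to 5 of a character in [e-g], then one or more of a non-word character; then one or more of any character, then zero or more of the literal 'c' (lazy) (captured); then optionally a literal 'm', then optionally any character (captured).
The `?` after the quantifier makes it lazy — it takes as little as possible before letting the rest of the pattern try.
Scanning left to right: at [6:24] match 'g65097ffeff:!ulcmc', groups = ('g', '6509', 'ulcmc', '').
`findall` packs the 4 group values into a tuple for every match.

[('g', '6509', 'ulcmc', '')]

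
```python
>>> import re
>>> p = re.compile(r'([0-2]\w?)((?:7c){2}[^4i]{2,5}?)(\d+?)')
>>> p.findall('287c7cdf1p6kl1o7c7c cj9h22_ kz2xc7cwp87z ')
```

[('28', '7c7cdf', '1'), ('1o', '7c7c cj', '9')]

The pattern matches a character in [0-2], then optionally a word character (captured); then the literal '7c' repeated 2 times, then 2 to 5 of any character except [4i] (lazy) (captured); then one or more of a digit (lazy) (captured).
Matches: at [0:9] match '287c7cdf1', groups = ('28', '7c7cdf', '1'); at [13:23] match '1o7c7c cj9', groups = ('1o', '7c7c cj', '9').
With 3 capturing groups, `findall` returns a 3-tuple per match.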